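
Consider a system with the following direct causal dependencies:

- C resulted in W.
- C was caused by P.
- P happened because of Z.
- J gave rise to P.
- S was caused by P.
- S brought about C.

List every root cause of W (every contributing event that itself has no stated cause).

Tracing upstream from W: W ← C ← P ← J.
A separate upstream branch: W ← C ← P ← Z.
Each of those chain origins has no stated cause.

J, Z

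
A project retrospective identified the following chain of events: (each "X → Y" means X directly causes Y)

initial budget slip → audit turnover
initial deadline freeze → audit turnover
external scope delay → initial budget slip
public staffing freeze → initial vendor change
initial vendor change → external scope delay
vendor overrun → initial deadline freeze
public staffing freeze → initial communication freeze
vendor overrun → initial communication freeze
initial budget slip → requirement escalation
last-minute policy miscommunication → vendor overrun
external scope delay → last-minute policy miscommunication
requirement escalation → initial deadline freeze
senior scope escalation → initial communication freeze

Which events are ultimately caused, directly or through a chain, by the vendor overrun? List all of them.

the audit turnover, the initial communication freeze, the initial deadline freeze

Direct effects: the initial communication freeze, the initial deadline freeze.
2 steps out: the audit turnover.
Not reachable from it: the public staffing freeze, the initial vendor change, the external scope delay, the last-minute policy miscommunication, the initial budget slip, the requirement escalation, the senior scope escalation.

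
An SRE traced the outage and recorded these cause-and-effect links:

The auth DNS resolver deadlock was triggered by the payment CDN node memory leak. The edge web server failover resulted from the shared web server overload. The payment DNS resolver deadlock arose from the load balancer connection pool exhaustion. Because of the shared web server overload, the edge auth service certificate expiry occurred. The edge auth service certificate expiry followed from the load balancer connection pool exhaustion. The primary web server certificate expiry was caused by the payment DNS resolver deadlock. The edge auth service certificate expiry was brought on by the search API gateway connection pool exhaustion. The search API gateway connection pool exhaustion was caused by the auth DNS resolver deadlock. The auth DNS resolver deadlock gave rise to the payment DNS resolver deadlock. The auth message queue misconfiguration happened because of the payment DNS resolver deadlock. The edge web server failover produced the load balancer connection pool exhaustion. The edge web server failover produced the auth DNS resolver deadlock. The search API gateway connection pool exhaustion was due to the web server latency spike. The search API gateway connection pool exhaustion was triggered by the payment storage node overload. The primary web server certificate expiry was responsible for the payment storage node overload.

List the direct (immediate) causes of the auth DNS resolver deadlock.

Upstream contributors include the shared web server overload, but only the edge web server failover, the payment CDN node memory leak feed directly into the auth DNS resolver deadlock.

the edge web server failover, the payment CDN node memory leak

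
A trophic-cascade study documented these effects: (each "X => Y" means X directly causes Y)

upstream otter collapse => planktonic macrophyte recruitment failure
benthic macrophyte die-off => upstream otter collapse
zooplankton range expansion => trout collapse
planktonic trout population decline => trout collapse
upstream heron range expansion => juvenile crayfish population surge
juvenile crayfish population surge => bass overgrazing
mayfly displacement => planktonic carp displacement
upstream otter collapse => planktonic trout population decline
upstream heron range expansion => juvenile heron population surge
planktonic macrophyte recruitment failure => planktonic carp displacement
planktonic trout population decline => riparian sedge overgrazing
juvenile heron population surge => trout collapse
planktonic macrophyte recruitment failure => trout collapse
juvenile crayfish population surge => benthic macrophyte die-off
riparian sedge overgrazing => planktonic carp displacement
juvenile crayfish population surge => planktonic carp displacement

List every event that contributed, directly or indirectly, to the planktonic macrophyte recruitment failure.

the benthic macrophyte die-off, the juvenile crayfish population surge, the upstream heron range expansion, the upstream otter collapse

Immediate cause of the planktonic macrophyte recruitment failure: the upstream otter collapse.
Further upstream: the upstream heron range expansion, the juvenile crayfish population surge, the benthic macrophyte die-off.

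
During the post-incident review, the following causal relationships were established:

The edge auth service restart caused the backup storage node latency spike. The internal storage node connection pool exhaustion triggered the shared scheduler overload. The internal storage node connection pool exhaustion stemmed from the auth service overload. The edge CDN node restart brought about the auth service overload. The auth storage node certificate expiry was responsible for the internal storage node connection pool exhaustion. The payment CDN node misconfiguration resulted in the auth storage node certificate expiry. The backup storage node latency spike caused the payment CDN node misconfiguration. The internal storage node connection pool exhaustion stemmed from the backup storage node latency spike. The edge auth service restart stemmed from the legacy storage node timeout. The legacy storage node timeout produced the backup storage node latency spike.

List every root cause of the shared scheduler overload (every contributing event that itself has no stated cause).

Tracing upstream from the shared scheduler overload: the shared scheduler overload ← the internal storage node connection pool exhaustion ← the backup storage node latency spike ← the legacy storage node timeout.
A separate upstream branch: the shared scheduler overload ← the internal storage node connection pool exhaustion ← the auth service overload ← the edge CDN node restart.
Each of those chain origins has no stated cause.

the edge CDN node restart, the legacy storage node timeout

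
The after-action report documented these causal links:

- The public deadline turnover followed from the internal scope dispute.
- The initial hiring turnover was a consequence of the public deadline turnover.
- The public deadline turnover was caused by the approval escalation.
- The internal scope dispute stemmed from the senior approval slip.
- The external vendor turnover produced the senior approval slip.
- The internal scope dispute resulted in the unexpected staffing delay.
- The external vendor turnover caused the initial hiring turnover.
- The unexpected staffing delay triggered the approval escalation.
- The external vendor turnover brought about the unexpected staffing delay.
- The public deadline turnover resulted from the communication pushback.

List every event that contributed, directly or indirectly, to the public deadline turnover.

the approval escalation, the communication pushback, the external vendor turnover, the internal scope dispute, the senior approval slip, the unexpected staffing delay

Immediate causes of the public deadline turnover: the internal scope dispute, the approval escalation, the communication pushback.
Further upstream: the external vendor turnover, the senior approval slip, the unexpected staffing delay.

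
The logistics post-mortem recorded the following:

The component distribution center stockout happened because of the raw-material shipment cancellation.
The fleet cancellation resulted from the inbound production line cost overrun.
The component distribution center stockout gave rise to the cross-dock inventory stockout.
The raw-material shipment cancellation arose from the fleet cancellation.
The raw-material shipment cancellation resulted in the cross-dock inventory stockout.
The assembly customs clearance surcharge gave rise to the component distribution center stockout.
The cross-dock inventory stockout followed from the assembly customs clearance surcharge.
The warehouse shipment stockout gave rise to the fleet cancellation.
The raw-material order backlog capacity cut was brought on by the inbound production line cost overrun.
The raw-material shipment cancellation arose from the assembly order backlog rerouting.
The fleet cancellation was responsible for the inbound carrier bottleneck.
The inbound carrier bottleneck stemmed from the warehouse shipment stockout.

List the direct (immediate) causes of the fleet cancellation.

the inbound production line cost overrun, the warehouse shipment stockout

the inbound production line cost overrun, the warehouse shipment stockout → the fleet cancellation with nothing further upstream stated.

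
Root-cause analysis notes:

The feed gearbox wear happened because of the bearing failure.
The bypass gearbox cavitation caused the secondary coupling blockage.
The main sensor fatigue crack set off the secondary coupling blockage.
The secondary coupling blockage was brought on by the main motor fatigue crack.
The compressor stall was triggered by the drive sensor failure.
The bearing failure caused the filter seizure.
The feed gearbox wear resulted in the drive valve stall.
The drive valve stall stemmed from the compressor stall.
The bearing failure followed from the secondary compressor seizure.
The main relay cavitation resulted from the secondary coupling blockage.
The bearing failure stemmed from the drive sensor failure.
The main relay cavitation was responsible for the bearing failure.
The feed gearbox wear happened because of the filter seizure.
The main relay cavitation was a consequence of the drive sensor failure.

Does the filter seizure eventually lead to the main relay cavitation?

No

The filter seizure leads to the feed gearbox wear, the drive valve stall; the main relay cavitation is not among them.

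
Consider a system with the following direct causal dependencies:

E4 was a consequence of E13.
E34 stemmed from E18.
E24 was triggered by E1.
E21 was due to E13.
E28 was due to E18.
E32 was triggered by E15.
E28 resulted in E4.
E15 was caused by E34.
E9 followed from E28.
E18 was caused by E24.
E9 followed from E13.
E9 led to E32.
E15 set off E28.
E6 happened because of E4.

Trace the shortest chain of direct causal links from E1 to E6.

E1 → E24 → E18 → E28 → E4 → E6

E1 → E24
E24 → E18
E18 → E28
E28 → E4
E4 → E6
Length: 5 steps.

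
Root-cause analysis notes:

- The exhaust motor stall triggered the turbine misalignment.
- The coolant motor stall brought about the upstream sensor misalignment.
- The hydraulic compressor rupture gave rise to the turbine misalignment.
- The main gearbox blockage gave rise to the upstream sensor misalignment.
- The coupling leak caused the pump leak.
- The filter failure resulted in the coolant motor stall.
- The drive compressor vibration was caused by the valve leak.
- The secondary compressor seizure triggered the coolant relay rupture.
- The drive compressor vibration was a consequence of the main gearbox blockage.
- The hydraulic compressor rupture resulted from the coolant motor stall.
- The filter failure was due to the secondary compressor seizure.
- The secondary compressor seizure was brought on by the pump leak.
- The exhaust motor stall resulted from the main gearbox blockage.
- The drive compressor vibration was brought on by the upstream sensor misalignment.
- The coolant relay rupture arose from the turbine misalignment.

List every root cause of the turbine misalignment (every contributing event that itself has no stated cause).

the coupling leak, the main gearbox blockage

Tracing upstream from the turbine misalignment: the turbine misalignment ← the hydraulic compressor rupture ← the coolant motor stall ← the filter failure ← the secondary compressor seizure ← the pump leak ← the coupling leak.
A separate upstream branch: the turbine misalignment ← the exhaust motor stall ← the main gearbox blockage.
Each of those chain origins has no stated cause.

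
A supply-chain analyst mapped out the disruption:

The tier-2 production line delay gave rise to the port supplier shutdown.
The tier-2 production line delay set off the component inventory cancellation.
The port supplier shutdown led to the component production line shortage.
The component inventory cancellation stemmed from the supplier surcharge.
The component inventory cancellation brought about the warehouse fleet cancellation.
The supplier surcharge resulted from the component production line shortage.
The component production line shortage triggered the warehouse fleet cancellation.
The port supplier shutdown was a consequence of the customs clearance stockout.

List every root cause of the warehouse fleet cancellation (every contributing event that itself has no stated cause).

the customs clearance stockout, the tier-2 production line delay

Tracing upstream from the warehouse fleet cancellation: the warehouse fleet cancellation ← the component production line shortage ← the port supplier shutdown ← the customs clearance stockout.
A separate upstream branch: the warehouse fleet cancellation ← the component inventory cancellation ← the tier-2 production line delay.
Each of those chain origins has no stated cause.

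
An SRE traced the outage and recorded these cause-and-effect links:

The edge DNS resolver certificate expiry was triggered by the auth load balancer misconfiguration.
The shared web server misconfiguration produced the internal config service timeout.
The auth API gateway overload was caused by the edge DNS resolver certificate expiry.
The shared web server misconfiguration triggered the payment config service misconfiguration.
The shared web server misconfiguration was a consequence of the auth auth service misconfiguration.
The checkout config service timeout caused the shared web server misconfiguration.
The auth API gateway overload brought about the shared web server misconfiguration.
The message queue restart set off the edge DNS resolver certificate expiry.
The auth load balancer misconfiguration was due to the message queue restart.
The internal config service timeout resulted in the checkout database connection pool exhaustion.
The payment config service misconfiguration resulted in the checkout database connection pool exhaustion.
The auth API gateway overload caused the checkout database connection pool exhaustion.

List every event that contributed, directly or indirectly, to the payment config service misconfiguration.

Immediate cause of the payment config service misconfiguration: the shared web server misconfiguration.
Further upstream: the checkout config service timeout, the message queue restart, the auth load balancer misconfiguration, the auth auth service misconfiguration, the edge DNS resolver certificate expiry, the auth API gateway overload.

the auth API gateway overload, the auth auth service misconfiguration, the auth load balancer misconfiguration, the checkout config service timeout, the edge DNS resolver certificate expiry, the message queue restart, the shared web server misconfiguration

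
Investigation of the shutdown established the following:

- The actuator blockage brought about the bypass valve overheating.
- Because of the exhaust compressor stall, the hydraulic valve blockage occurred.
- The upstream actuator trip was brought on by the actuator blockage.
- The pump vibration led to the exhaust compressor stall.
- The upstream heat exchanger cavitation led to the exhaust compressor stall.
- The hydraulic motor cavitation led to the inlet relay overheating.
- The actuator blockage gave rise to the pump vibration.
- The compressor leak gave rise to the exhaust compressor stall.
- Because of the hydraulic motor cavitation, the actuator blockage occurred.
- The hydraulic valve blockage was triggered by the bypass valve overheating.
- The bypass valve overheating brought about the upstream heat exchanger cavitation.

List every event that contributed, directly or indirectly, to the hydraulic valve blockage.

Immediate causes of the hydraulic valve blockage: the bypass valve overheating, the exhaust compressor stall.
Further upstream: the hydraulic motor cavitation, the actuator blockage, the pump vibration, the compressor leak, the upstream heat exchanger cavitation.

the actuator blockage, the bypass valve overheating, the compressor leak, the exhaust compressor stall, the hydraulic motor cavitation, the pump vibration, the upstream heat exchanger cavitation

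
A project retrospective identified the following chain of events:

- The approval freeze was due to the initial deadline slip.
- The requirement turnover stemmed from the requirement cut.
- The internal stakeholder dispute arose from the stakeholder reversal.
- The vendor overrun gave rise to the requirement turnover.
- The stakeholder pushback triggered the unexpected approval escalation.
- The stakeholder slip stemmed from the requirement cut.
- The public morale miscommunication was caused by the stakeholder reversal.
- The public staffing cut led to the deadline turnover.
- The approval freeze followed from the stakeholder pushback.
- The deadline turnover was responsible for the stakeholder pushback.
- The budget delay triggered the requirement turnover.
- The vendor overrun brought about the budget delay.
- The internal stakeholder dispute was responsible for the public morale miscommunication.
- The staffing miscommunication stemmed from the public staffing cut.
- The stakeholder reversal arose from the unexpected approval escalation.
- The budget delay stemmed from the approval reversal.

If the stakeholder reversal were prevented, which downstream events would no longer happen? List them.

the internal stakeholder dispute, the public morale miscommunication

Downstream of the stakeholder reversal: the internal stakeholder dispute, the public morale miscommunication.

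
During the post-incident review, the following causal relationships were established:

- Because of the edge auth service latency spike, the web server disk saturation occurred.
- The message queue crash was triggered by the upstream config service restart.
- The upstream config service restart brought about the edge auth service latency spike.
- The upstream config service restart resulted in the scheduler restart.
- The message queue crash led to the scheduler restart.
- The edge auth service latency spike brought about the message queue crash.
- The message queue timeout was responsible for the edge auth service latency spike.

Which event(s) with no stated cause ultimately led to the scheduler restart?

the message queue timeout, the upstream config service restart

Tracing upstream from the scheduler restart: the scheduler restart ← the upstream config service restart.
A separate upstream branch: the scheduler restart ← the message queue crash ← the edge auth service latency spike ← the message queue timeout.
Each of those chain origins has no stated cause.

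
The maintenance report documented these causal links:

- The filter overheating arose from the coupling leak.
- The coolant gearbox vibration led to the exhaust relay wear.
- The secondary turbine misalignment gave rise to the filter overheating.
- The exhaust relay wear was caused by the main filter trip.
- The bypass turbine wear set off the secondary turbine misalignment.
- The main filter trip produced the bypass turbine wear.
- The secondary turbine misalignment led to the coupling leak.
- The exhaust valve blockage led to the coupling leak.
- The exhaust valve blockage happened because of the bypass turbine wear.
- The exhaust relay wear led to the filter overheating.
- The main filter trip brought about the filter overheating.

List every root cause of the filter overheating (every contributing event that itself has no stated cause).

the coolant gearbox vibration, the main filter trip

Tracing upstream from the filter overheating: the filter overheating ← the main filter trip.
A separate upstream branch: the filter overheating ← the exhaust relay wear ← the coolant gearbox vibration.
Each of those chain origins has no stated cause.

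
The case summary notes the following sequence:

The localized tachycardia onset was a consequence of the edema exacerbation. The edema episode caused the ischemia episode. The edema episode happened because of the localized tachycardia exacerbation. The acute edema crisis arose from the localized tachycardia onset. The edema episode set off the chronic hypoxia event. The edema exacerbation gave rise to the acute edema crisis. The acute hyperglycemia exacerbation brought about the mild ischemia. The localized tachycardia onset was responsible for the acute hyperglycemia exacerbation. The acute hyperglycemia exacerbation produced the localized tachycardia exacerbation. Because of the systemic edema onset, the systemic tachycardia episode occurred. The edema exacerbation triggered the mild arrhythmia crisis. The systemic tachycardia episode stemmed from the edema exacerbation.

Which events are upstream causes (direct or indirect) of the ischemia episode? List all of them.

Immediate cause of the ischemia episode: the edema episode.
Further upstream: the edema exacerbation, the localized tachycardia onset, the acute hyperglycemia exacerbation, the localized tachycardia exacerbation.

the acute hyperglycemia exacerbation, the edema episode, the edema exacerbation, the localized tachycardia exacerbation, the localized tachycardia onset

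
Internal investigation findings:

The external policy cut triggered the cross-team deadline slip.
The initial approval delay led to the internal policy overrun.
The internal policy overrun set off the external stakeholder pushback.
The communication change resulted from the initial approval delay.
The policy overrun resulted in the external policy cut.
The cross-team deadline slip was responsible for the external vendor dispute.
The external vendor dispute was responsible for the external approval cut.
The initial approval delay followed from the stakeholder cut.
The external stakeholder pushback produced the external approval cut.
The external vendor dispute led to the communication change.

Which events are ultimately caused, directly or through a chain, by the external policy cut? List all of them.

Direct effects: the cross-team deadline slip.
2 steps out: the external vendor dispute.
3 steps out: the communication change, the external approval cut.
Not reachable from it: the stakeholder cut, the policy overrun, the initial approval delay, the internal policy overrun, the external stakeholder pushback.

the communication change, the cross-team deadline slip, the external approval cut, the external vendor dispute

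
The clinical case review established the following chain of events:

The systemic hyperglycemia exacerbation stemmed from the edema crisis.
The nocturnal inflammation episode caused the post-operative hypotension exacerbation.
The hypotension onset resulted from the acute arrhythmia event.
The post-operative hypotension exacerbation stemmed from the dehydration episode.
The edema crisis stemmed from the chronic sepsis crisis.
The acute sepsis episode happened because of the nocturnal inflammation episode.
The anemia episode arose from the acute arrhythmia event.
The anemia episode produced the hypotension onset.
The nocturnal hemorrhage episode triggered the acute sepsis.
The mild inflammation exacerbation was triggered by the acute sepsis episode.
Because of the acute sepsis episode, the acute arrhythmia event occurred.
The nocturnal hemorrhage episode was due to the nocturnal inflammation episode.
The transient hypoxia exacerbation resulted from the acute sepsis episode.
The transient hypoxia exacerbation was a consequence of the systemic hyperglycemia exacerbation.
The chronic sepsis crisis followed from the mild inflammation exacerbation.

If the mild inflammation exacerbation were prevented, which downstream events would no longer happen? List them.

Downstream of the mild inflammation exacerbation: the chronic sepsis crisis, the edema crisis, the systemic hyperglycemia exacerbation, the transient hypoxia exacerbation.
Of those, still caused via another path: the transient hypoxia exacerbation.
The remainder have no surviving cause.

the chronic sepsis crisis, the edema crisis, the systemic hyperglycemia exacerbation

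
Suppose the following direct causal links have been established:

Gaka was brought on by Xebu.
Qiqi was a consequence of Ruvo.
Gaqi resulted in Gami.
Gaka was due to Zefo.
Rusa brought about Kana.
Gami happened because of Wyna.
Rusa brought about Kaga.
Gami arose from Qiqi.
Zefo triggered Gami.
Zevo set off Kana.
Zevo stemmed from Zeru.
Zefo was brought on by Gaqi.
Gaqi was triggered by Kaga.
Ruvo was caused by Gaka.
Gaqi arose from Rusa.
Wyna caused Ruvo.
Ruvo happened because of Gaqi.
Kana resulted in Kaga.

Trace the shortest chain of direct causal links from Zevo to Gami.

Zevo → Kana → Kaga → Gaqi → Gami

Zevo → Kana
Kana → Kaga
Kaga → Gaqi
Gaqi → Gami
Length: 4 steps.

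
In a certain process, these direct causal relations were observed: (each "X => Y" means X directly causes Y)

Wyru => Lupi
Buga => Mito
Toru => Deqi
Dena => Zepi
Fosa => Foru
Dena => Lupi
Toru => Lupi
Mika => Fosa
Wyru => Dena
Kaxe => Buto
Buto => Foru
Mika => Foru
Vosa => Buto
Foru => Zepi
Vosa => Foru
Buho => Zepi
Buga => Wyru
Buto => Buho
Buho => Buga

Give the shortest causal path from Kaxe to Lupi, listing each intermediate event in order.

Kaxe → Buto
Buto → Buho
Buho → Buga
Buga → Wyru
Wyru → Lupi
Length: 5 steps.

Kaxe → Buto → Buho → Buga → Wyru → Lupi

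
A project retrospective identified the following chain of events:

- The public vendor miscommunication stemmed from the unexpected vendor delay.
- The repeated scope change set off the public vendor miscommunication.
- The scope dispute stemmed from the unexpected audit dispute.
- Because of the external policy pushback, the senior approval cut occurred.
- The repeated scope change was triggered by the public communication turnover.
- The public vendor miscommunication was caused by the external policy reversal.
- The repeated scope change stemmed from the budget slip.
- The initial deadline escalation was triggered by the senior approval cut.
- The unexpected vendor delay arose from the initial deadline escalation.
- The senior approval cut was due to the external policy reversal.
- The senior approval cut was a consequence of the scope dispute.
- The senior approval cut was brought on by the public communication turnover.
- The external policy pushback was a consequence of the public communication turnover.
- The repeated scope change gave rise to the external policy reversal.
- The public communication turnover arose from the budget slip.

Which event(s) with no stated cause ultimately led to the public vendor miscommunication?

Tracing upstream from the public vendor miscommunication: the public vendor miscommunication ← the repeated scope change ← the budget slip.
A separate upstream branch: the public vendor miscommunication ← the unexpected vendor delay ← the initial deadline escalation ← the senior approval cut ← the scope dispute ← the unexpected audit dispute.
Each of those chain origins has no stated cause.

the budget slip, the unexpected audit dispute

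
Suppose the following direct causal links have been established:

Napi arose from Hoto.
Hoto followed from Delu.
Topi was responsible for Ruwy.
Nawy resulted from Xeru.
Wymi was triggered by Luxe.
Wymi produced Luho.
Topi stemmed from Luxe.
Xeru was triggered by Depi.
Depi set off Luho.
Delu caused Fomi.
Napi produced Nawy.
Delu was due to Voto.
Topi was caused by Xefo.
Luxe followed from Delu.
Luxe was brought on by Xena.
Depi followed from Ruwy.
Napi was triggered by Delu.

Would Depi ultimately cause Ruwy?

No

Depi leads to Xeru, Nawy, Luho; Ruwy is not among them.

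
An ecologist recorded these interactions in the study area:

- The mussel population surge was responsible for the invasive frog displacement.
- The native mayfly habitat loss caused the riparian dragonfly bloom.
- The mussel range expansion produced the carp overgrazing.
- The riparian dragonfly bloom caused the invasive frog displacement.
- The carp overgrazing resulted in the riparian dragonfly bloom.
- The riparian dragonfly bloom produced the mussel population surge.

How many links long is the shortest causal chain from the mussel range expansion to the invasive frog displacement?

Shortest chain: the mussel range expansion → the carp overgrazing → the riparian dragonfly bloom → the invasive frog displacement.

3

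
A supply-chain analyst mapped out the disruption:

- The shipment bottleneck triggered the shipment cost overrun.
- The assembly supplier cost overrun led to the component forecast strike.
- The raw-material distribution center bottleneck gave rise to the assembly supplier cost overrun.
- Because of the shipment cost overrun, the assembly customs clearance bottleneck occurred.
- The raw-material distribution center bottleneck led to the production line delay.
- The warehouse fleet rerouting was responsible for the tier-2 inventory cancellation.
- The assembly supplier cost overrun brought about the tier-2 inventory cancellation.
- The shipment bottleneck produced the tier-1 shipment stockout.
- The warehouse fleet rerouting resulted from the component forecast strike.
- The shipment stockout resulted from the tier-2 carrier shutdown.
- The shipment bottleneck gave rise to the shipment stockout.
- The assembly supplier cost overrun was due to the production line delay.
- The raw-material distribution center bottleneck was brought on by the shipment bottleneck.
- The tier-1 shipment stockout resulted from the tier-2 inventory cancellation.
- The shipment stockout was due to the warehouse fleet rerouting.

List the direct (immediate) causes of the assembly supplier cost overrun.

the production line delay, the raw-material distribution center bottleneck

Upstream contributors include the shipment bottleneck, but only the production line delay, the raw-material distribution center bottleneck feed directly into the assembly supplier cost overrun.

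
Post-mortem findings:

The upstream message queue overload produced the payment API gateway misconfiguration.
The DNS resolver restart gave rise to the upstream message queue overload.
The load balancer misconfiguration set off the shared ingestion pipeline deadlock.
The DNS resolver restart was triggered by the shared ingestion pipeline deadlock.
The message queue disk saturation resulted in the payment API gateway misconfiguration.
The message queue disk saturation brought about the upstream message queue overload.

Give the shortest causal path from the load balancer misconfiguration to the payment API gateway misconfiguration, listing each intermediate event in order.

the load balancer misconfiguration → the shared ingestion pipeline deadlock
the shared ingestion pipeline deadlock → the DNS resolver restart
the DNS resolver restart → the upstream message queue overload
the upstream message queue overload → the payment API gateway misconfiguration
Length: 4 steps.

the load balancer misconfiguration → the shared ingestion pipeline deadlock → the DNS resolver restart → the upstream message queue overload → the payment API gateway misconfiguration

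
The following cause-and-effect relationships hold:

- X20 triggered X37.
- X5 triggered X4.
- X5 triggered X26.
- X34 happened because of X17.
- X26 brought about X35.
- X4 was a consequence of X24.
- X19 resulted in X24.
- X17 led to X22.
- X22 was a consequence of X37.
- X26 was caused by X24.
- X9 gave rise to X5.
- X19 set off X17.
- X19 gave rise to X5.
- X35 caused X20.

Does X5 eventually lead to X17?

X5 leads to X26, X35, X4, X20, X37, X22; X17 is not among them.

No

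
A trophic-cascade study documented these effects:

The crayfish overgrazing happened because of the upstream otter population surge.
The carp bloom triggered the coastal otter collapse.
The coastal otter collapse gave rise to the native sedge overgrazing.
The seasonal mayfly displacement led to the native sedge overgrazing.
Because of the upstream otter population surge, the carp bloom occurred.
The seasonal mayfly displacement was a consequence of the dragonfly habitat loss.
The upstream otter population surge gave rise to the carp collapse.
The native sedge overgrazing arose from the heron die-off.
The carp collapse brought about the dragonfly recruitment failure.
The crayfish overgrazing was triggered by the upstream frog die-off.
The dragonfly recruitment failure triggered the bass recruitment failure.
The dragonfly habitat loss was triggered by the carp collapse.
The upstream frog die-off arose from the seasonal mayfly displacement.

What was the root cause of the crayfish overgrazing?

Tracing upstream from the crayfish overgrazing: the crayfish overgrazing ← the upstream otter population surge.
The upstream otter population surge has no stated cause, so it is the root.

the upstream otter population surge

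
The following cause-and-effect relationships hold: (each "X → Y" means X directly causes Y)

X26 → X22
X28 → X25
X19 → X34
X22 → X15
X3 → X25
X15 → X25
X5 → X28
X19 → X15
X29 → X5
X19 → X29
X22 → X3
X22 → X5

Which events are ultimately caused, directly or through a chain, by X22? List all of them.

Direct effects: X3, X5, X15.
2 steps out: X28, X25.
Not reachable from it: X19, X26, X29, X34.

X15, X25, X28, X3, X5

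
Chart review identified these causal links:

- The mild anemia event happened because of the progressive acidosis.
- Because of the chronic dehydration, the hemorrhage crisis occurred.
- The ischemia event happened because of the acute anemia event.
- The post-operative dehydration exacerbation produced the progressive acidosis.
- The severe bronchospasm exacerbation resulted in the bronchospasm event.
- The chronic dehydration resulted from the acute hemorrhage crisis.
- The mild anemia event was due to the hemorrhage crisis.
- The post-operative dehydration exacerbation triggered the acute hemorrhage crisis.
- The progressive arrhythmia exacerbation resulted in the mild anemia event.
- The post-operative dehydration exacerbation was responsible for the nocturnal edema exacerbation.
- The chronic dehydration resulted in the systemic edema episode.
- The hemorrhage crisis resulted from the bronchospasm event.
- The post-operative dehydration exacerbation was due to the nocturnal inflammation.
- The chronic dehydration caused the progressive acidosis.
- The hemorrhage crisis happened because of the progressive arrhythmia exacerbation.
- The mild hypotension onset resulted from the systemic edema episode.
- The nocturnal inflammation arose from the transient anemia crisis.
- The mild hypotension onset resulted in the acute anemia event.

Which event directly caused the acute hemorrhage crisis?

Upstream contributors include the transient anemia crisis, the nocturnal inflammation, but only the post-operative dehydration exacerbation feeds directly into the acute hemorrhage crisis.

the post-operative dehydration exacerbation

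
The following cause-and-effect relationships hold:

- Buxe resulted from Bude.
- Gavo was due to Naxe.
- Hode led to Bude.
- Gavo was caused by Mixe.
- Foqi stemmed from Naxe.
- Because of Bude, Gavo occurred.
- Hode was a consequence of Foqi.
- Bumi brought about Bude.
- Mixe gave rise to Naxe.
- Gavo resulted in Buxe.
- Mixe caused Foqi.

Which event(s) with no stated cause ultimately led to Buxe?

Bumi, Mixe

Tracing upstream from Buxe: Buxe ← Gavo ← Mixe.
A separate upstream branch: Buxe ← Bude ← Bumi.
Each of those chain origins has no stated cause.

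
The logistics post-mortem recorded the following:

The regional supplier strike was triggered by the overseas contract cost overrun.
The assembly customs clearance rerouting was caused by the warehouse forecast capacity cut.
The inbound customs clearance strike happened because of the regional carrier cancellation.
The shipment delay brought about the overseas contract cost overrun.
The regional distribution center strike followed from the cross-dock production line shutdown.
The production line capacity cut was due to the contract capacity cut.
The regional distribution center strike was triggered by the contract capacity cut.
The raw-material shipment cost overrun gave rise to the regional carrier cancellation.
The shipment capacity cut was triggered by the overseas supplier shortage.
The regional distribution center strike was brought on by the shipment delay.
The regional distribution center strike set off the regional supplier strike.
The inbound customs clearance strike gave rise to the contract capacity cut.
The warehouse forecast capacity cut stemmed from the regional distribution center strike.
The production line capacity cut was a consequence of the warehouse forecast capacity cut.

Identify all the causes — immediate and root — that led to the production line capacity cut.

the contract capacity cut, the cross-dock production line shutdown, the inbound customs clearance strike, the raw-material shipment cost overrun, the regional carrier cancellation, the regional distribution center strike, the shipment delay, the warehouse forecast capacity cut

Immediate causes of the production line capacity cut: the contract capacity cut, the warehouse forecast capacity cut.
Further upstream: the raw-material shipment cost overrun, the regional carrier cancellation, the inbound customs clearance strike, the cross-dock production line shutdown, the shipment delay, the regional distribution center strike.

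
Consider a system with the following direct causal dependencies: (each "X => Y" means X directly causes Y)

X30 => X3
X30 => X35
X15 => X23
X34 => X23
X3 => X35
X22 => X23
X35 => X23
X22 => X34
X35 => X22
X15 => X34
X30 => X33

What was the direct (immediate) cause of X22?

X35

Upstream contributors include X30, X3, but only X35 feeds directly into X22.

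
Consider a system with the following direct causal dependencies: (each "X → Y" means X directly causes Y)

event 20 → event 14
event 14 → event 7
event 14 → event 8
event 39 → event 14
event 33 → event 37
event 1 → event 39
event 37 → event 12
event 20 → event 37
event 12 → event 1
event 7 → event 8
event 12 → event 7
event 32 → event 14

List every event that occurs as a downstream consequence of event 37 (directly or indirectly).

event 1, event 12, event 14, event 39, event 7, event 8

Direct effects: event 12.
2 steps out: event 1, event 7.
3 steps out: event 39, event 8.
4 steps out: event 14.
Not reachable from it: event 20, event 33, event 32.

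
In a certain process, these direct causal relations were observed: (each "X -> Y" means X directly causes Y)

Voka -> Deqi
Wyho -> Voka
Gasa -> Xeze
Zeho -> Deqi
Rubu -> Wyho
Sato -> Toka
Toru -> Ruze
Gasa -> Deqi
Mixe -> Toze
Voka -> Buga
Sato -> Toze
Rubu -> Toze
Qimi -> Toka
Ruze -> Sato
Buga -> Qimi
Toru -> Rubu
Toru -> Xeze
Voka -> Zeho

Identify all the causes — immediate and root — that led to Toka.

Buga, Qimi, Rubu, Ruze, Sato, Toru, Voka, Wyho

Immediate causes of Toka: Sato, Qimi.
Further upstream: Toru, Rubu, Ruze, Wyho, Voka, Buga.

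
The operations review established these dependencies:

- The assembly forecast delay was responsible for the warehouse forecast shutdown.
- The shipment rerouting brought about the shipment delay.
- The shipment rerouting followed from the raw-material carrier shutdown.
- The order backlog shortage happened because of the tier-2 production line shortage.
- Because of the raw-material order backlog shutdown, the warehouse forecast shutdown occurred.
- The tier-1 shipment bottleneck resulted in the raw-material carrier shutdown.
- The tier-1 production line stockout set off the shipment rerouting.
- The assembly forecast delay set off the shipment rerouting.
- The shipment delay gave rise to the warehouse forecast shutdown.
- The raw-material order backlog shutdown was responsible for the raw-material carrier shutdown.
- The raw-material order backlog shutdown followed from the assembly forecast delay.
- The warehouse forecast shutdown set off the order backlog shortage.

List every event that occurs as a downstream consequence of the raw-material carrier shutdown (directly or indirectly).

the order backlog shortage, the shipment delay, the shipment rerouting, the warehouse forecast shutdown

Direct effects: the shipment rerouting.
2 steps out: the shipment delay.
3 steps out: the warehouse forecast shutdown.
4 steps out: the order backlog shortage.
Not reachable from it: the tier-1 shipment bottleneck, the assembly forecast delay, the raw-material order backlog shutdown, the tier-1 production line stockout, the tier-2 production line shortage.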